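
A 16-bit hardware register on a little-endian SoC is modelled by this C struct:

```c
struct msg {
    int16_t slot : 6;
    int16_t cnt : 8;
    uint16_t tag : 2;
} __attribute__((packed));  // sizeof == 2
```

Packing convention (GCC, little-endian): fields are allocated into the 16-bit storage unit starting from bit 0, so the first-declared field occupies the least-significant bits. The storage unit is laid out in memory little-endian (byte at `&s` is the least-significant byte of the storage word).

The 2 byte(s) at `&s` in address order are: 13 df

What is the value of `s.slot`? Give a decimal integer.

19

[0]=0x13 [1]=0xdf (little-endian) → word 0xdf13
slot [0+:6] = (word>>0) & 0x3f = 19  ←
cnt [6+:8] = (word>>6) & 0xff = 124
tag [14+:2] = (word>>14) & 0x3 = 3
slot signed 6b, MSB=0: value = 19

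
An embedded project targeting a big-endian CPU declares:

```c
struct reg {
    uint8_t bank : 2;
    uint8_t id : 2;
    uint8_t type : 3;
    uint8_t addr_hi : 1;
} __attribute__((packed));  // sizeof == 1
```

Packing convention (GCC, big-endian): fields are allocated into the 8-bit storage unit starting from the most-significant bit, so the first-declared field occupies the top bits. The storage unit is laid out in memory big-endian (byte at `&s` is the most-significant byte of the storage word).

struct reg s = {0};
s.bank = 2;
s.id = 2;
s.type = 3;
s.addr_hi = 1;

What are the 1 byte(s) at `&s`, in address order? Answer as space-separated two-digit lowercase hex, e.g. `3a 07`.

bank:2 = 2 → 0x2 << 6 → word 0x80
id:2 = 2 → 0x2 << 4 → word 0xa0
type:3 = 3 → 0x3 << 1 → word 0xa6
addr_hi:1 = 1 → 0x1 << 0 → word 0xa7
word = 0xa7 → big-endian bytes:
  [0]=0xa7

a7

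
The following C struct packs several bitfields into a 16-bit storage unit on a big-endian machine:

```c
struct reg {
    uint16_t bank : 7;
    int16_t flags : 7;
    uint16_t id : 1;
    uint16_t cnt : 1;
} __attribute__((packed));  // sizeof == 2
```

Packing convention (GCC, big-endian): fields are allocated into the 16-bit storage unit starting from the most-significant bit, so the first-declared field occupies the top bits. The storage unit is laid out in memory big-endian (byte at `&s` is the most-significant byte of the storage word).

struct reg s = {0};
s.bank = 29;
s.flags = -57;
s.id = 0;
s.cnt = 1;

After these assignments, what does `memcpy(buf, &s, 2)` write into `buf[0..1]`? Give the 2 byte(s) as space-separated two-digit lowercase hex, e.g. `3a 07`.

3b 1d

bank (7b) val=29 bits=0x1d at bit 9: 0x3a00
flags (7b) val=-57 bits=0x47 at bit 2: 0x3b1c
id (1b) val=0 bits=0x0 at bit 1: 0x3b1c
cnt (1b) val=1 bits=0x1 at bit 0: 0x3b1d
word = 0x3b1d → big-endian bytes:
  [0]=0x3b  [1]=0x1d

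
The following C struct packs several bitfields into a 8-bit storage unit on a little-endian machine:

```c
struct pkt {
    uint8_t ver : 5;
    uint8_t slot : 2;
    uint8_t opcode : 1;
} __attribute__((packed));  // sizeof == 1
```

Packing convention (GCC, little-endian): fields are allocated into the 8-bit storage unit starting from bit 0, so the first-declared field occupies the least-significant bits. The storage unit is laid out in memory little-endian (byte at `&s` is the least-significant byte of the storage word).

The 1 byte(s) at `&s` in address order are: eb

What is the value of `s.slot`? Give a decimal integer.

[0]=0xeb (little-endian) → word 0xeb
ver:5 @ bit 0 → (0xeb>>0)&0x1f = 0xb
slot:2 @ bit 5 → (0xeb>>5)&0x3 = 0x3  ←
opcode:1 @ bit 7 → (0xeb>>7)&0x1 = 0x1

3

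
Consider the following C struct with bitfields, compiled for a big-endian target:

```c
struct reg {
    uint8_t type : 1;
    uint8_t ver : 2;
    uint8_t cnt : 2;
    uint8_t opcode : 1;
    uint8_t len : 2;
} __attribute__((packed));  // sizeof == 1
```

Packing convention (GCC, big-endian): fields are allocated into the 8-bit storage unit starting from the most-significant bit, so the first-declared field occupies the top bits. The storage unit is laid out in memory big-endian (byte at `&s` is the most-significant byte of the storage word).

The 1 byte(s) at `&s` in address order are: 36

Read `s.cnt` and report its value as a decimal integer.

2

[0]=0x36 (big-endian) → word 0x36
type:1 @ bit 7 → (0x36>>7)&0x1 = 0x0
ver:2 @ bit 5 → (0x36>>5)&0x3 = 0x1
cnt:2 @ bit 3 → (0x36>>3)&0x3 = 0x2  ←
opcode:1 @ bit 2 → (0x36>>2)&0x1 = 0x1
len:2 @ bit 0 → (0x36>>0)&0x3 = 0x2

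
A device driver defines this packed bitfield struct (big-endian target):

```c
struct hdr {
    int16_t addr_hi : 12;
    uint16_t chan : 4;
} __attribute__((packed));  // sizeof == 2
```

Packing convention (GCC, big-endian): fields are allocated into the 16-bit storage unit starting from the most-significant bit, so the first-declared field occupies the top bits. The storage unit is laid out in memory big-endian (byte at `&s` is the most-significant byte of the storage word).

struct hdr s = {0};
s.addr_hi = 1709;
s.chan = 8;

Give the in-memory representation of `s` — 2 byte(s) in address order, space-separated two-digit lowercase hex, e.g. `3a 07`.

6a d8

addr_hi (12b) val=1709 bits=0x6ad at bit 4: 0x6ad0
chan (4b) val=8 bits=0x8 at bit 0: 0x6ad8
word = 0x6ad8 → big-endian bytes:
  [0]=0x6a  [1]=0xd8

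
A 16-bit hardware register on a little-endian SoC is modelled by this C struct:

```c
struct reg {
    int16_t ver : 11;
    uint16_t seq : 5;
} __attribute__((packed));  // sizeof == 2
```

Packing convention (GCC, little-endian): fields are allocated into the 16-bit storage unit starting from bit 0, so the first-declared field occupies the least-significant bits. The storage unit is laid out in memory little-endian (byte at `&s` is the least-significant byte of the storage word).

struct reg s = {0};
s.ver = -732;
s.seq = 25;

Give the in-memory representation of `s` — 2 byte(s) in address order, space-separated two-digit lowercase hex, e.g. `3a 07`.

24 cd

ver:11 = -732 → 0x524 << 0 → word 0x0524
seq:5 = 25 → 0x19 << 11 → word 0xcd24
word = 0xcd24 → little-endian bytes:
  [0]=0x24  [1]=0xcd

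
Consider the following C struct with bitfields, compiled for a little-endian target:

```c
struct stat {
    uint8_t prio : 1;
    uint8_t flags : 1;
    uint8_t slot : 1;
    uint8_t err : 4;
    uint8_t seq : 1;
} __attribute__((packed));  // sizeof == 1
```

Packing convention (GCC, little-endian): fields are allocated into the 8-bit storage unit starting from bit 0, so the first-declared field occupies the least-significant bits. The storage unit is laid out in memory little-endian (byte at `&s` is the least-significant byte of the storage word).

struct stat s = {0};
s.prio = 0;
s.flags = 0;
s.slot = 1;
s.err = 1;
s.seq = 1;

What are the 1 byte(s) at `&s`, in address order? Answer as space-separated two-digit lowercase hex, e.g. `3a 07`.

prio (1b) val=0 bits=0x0 at bit 0: 0x00
flags (1b) val=0 bits=0x0 at bit 1: 0x00
slot (1b) val=1 bits=0x1 at bit 2: 0x04
err (4b) val=1 bits=0x1 at bit 3: 0x0c
seq (1b) val=1 bits=0x1 at bit 7: 0x8c
word = 0x8c → little-endian bytes:
  [0]=0x8c

8c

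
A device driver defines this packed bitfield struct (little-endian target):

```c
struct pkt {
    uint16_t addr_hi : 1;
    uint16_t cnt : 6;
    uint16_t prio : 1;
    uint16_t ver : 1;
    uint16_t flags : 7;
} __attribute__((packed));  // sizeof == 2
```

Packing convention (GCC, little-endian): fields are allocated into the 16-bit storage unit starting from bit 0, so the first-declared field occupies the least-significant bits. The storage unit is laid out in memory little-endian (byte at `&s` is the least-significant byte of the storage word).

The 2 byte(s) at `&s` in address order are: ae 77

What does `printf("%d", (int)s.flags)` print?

59

[0]=0xae [1]=0x77 (little-endian) → word 0x77ae
addr_hi [0+:1] = (word>>0) & 0x1 = 0
cnt [1+:6] = (word>>1) & 0x3f = 23
prio [7+:1] = (word>>7) & 0x1 = 1
ver [8+:1] = (word>>8) & 0x1 = 1
flags [9+:7] = (word>>9) & 0x7f = 59  ←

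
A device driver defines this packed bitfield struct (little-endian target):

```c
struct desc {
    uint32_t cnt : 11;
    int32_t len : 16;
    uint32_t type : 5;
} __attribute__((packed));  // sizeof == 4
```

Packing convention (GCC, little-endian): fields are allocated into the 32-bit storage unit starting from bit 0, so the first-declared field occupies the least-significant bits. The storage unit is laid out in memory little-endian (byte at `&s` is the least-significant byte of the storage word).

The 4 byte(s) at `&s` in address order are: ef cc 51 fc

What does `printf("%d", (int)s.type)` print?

[0]=0xef [1]=0xcc [2]=0x51 [3]=0xfc (little-endian) → word 0xfc51ccef
cnt:11 @ bit 0 → (0xfc51ccef>>0)&0x7ff = 0x4ef
len:16 @ bit 11 → (0xfc51ccef>>11)&0xffff = 0x8a39
type:5 @ bit 27 → (0xfc51ccef>>27)&0x1f = 0x1f  ←

31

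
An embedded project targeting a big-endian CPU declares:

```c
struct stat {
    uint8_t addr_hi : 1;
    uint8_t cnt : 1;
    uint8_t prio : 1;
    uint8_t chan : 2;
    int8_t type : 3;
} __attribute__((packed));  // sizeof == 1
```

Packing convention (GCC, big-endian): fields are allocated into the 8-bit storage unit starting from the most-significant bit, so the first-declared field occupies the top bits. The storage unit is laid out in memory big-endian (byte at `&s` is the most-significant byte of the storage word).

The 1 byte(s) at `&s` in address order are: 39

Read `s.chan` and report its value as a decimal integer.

3

[0]=0x39 (big-endian) → word 0x39
addr_hi [7+:1] = (word>>7) & 0x1 = 0
cnt [6+:1] = (word>>6) & 0x1 = 0
prio [5+:1] = (word>>5) & 0x1 = 1
chan [3+:2] = (word>>3) & 0x3 = 3  ←
type [0+:3] = (word>>0) & 0x7 = 1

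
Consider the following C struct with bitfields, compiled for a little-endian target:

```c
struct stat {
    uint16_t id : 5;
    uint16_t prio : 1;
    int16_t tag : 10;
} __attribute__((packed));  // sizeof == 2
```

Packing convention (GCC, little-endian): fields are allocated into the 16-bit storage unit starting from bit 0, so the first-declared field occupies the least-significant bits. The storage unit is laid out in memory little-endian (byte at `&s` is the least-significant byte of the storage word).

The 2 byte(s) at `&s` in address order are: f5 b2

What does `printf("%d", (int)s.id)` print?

[0]=0xf5 [1]=0xb2 (little-endian) → word 0xb2f5
id [0+:5] = (word>>0) & 0x1f = 21  ←
prio [5+:1] = (word>>5) & 0x1 = 1
tag [6+:10] = (word>>6) & 0x3ff = 715

21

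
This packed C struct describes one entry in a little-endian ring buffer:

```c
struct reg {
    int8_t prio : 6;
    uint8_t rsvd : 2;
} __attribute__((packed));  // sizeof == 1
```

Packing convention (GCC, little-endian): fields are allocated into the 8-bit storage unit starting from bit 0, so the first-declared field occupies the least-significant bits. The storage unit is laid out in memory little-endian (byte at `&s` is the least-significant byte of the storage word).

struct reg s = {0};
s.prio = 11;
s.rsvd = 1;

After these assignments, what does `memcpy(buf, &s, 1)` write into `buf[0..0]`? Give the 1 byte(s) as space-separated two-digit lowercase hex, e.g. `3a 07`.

4b

prio (6b) val=11 bits=0xb at bit 0: 0x0b
rsvd (2b) val=1 bits=0x1 at bit 6: 0x4b
word = 0x4b → little-endian bytes:
  [0]=0x4b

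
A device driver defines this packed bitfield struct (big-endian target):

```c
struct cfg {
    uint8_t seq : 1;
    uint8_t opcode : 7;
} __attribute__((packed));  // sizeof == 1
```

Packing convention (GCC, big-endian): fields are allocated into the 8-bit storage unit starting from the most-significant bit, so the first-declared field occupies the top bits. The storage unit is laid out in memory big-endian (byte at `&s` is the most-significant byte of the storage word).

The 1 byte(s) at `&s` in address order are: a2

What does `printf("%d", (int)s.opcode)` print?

[0]=0xa2 (big-endian) → word 0xa2
seq [7+:1] = (word>>7) & 0x1 = 1
opcode [0+:7] = (word>>0) & 0x7f = 34  ←

34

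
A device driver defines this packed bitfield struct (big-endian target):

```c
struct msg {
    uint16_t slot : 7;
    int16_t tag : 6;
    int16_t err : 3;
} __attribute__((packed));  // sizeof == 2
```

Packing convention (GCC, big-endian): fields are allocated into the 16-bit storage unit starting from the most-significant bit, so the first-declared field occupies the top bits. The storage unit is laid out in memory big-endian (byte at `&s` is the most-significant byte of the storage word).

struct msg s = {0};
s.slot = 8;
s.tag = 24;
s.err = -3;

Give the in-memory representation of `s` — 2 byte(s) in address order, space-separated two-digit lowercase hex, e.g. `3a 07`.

10 c5

[9+:7] slot=8 & 0x7f = 0x8; word=0x1000
[3+:6] tag=24 & 0x3f = 0x18; word=0x10c0
[0+:3] err=-3 & 0x7 = 0x5; word=0x10c5
word = 0x10c5 → big-endian bytes:
  [0]=0x10  [1]=0xc5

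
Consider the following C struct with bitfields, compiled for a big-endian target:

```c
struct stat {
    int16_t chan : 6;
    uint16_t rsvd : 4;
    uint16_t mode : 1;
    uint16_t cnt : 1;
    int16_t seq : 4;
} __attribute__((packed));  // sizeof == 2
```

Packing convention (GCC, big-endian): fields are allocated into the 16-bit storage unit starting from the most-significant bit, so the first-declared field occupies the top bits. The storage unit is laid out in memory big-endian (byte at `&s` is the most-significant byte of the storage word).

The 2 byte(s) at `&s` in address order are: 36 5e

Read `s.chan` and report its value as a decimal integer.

13

[0]=0x36 [1]=0x5e (big-endian) → word 0x365e
chan [10+:6] = (word>>10) & 0x3f = 13  ←
rsvd [6+:4] = (word>>6) & 0xf = 9
mode [5+:1] = (word>>5) & 0x1 = 0
cnt [4+:1] = (word>>4) & 0x1 = 1
seq [0+:4] = (word>>0) & 0xf = 14
chan signed 6b, MSB=0: value = 13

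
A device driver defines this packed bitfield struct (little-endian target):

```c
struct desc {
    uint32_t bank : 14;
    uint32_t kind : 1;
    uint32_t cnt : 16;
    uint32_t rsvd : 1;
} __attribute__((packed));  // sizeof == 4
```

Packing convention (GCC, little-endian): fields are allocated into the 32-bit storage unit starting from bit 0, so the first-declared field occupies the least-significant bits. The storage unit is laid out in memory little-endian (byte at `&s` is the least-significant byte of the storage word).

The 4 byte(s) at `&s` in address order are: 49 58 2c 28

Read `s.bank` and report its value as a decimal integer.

6217

[0]=0x49 [1]=0x58 [2]=0x2c [3]=0x28 (little-endian) → word 0x282c5849
bank:14 @ bit 0 → (0x282c5849>>0)&0x3fff = 0x1849  ←
kind:1 @ bit 14 → (0x282c5849>>14)&0x1 = 0x1
cnt:16 @ bit 15 → (0x282c5849>>15)&0xffff = 0x5058
rsvd:1 @ bit 31 → (0x282c5849>>31)&0x1 = 0x0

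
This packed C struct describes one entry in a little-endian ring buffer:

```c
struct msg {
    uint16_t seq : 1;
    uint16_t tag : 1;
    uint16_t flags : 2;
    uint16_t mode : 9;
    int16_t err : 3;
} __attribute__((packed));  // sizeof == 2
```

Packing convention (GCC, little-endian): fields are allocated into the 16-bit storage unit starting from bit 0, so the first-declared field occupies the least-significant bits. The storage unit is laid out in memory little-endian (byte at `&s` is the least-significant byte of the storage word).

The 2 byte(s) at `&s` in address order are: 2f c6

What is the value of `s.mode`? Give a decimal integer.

98

[0]=0x2f [1]=0xc6 (little-endian) → word 0xc62f
seq [0+:1] = (word>>0) & 0x1 = 1
tag [1+:1] = (word>>1) & 0x1 = 1
flags [2+:2] = (word>>2) & 0x3 = 3
mode [4+:9] = (word>>4) & 0x1ff = 98  ←
err [13+:3] = (word>>13) & 0x7 = 6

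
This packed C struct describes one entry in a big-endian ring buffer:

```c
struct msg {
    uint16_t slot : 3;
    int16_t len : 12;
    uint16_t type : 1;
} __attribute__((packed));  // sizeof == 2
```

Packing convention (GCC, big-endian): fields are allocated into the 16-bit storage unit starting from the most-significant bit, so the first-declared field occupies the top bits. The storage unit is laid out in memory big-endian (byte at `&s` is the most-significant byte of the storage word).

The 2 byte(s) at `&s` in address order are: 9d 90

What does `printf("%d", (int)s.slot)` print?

[0]=0x9d [1]=0x90 (big-endian) → word 0x9d90
slot:3 @ bit 13 → (0x9d90>>13)&0x7 = 0x4  ←
len:12 @ bit 1 → (0x9d90>>1)&0xfff = 0xec8
type:1 @ bit 0 → (0x9d90>>0)&0x1 = 0x0

4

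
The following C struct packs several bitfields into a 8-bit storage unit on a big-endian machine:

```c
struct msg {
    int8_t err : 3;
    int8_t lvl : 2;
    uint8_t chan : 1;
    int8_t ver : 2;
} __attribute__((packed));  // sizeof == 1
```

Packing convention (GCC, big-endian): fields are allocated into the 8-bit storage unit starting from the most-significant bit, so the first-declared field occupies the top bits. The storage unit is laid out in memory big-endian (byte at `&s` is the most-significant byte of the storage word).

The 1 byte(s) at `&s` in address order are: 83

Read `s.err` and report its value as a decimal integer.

-4

[0]=0x83 (big-endian) → word 0x83
err [5+:3] = (word>>5) & 0x7 = 4  ←
lvl [3+:2] = (word>>3) & 0x3 = 0
chan [2+:1] = (word>>2) & 0x1 = 0
ver [0+:2] = (word>>0) & 0x3 = 3
err signed 3b, MSB=1: 4 - 8 = -4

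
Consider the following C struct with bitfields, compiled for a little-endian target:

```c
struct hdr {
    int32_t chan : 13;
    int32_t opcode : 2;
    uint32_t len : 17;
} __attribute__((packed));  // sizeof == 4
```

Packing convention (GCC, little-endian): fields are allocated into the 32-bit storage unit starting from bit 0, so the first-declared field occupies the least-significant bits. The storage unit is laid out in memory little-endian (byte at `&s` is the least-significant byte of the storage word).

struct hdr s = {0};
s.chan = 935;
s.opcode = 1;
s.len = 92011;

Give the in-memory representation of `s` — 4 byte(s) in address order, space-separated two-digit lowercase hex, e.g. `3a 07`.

a7 a3 b5 b3

chan (13b) val=935 bits=0x3a7 at bit 0: 0x000003a7
opcode (2b) val=1 bits=0x1 at bit 13: 0x000023a7
len (17b) val=92011 bits=0x1676b at bit 15: 0xb3b5a3a7
word = 0xb3b5a3a7 → little-endian bytes:
  [0]=0xa7  [1]=0xa3  [2]=0xb5  [3]=0xb3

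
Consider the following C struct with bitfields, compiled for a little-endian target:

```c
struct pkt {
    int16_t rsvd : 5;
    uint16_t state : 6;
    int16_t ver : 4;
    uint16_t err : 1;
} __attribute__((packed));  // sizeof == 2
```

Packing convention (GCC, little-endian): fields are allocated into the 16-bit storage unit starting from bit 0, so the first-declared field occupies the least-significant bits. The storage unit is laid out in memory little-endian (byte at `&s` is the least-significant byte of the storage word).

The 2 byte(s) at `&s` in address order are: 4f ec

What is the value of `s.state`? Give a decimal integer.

34

[0]=0x4f [1]=0xec (little-endian) → word 0xec4f
rsvd [0+:5] = (word>>0) & 0x1f = 15
state [5+:6] = (word>>5) & 0x3f = 34  ←
ver [11+:4] = (word>>11) & 0xf = 13
err [15+:1] = (word>>15) & 0x1 = 1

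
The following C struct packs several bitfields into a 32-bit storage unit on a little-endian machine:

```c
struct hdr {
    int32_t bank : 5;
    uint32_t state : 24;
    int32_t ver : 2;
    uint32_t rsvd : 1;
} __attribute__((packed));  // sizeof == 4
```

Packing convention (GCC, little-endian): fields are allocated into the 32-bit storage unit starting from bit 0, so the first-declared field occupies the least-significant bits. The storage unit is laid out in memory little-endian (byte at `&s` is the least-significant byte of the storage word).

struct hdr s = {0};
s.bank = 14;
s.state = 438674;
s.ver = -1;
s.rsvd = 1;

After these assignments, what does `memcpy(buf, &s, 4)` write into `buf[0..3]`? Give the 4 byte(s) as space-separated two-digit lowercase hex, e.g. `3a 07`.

4e 32 d6 e0

bank:5 = 14 → 0xe << 0 → word 0x0000000e
state:24 = 438674 → 0x6b192 << 5 → word 0x00d6324e
ver:2 = -1 → 0x3 << 29 → word 0x60d6324e
rsvd:1 = 1 → 0x1 << 31 → word 0xe0d6324e
word = 0xe0d6324e → little-endian bytes:
  [0]=0x4e  [1]=0x32  [2]=0xd6  [3]=0xe0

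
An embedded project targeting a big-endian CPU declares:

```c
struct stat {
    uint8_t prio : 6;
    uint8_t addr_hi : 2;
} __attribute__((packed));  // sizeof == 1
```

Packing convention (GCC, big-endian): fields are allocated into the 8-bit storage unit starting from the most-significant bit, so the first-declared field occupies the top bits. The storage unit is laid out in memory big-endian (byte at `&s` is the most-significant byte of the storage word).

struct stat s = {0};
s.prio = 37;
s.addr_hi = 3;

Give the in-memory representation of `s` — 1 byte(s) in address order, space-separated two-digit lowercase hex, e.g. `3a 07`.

prio:6 = 37 → 0x25 << 2 → word 0x94
addr_hi:2 = 3 → 0x3 << 0 → word 0x97
word = 0x97 → big-endian bytes:
  [0]=0x97

97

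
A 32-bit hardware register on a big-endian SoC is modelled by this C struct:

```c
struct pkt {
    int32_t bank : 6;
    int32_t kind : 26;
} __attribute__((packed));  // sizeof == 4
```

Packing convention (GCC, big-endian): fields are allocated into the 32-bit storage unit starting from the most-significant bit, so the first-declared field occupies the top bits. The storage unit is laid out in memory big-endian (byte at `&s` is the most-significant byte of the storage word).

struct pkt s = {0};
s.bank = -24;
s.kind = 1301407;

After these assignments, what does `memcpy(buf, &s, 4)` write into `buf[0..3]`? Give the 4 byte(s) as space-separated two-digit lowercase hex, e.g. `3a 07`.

bank:6 = -24 → 0x28 << 26 → word 0xa0000000
kind:26 = 1301407 → 0x13db9f << 0 → word 0xa013db9f
word = 0xa013db9f → big-endian bytes:
  [0]=0xa0  [1]=0x13  [2]=0xdb  [3]=0x9f

a0 13 db 9f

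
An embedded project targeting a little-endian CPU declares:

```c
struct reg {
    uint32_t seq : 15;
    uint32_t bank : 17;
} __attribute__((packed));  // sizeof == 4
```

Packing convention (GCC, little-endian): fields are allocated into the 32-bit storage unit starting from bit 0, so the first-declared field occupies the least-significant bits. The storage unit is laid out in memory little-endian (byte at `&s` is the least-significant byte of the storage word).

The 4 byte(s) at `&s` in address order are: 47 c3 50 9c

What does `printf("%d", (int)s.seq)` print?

[0]=0x47 [1]=0xc3 [2]=0x50 [3]=0x9c (little-endian) → word 0x9c50c347
seq [0+:15] = (word>>0) & 0x7fff = 17223  ←
bank [15+:17] = (word>>15) & 0x1ffff = 80033

17223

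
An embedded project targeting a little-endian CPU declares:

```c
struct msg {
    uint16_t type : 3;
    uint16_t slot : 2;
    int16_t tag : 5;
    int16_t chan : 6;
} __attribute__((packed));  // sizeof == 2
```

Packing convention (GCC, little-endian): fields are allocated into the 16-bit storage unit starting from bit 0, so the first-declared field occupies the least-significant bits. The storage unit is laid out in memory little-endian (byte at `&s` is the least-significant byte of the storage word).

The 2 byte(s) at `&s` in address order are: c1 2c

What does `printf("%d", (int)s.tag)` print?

[0]=0xc1 [1]=0x2c (little-endian) → word 0x2cc1
type [0+:3] = (word>>0) & 0x7 = 1
slot [3+:2] = (word>>3) & 0x3 = 0
tag [5+:5] = (word>>5) & 0x1f = 6  ←
chan [10+:6] = (word>>10) & 0x3f = 11
tag signed 5b, MSB=0: value = 6

6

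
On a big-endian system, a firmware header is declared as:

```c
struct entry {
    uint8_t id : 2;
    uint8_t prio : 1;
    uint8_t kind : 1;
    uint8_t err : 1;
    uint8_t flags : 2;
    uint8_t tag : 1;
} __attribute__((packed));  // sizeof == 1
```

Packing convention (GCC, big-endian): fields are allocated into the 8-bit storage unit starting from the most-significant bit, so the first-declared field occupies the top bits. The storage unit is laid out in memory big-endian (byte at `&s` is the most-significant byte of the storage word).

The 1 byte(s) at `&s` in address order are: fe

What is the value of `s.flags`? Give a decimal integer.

[0]=0xfe (big-endian) → word 0xfe
id [6+:2] = (word>>6) & 0x3 = 3
prio [5+:1] = (word>>5) & 0x1 = 1
kind [4+:1] = (word>>4) & 0x1 = 1
err [3+:1] = (word>>3) & 0x1 = 1
flags [1+:2] = (word>>1) & 0x3 = 3  ←
tag [0+:1] = (word>>0) & 0x1 = 0

3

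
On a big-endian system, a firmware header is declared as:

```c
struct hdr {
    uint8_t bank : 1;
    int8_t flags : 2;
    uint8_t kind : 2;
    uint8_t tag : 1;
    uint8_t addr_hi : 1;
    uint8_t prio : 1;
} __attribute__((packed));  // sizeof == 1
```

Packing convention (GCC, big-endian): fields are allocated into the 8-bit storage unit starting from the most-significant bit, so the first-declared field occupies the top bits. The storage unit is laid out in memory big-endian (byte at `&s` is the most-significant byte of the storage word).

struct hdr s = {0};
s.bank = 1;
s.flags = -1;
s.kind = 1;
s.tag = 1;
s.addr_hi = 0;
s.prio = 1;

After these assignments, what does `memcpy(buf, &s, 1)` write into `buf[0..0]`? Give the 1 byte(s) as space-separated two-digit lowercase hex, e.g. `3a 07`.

bank (1b) val=1 bits=0x1 at bit 7: 0x80
flags (2b) val=-1 bits=0x3 at bit 5: 0xe0
kind (2b) val=1 bits=0x1 at bit 3: 0xe8
tag (1b) val=1 bits=0x1 at bit 2: 0xec
addr_hi (1b) val=0 bits=0x0 at bit 1: 0xec
prio (1b) val=1 bits=0x1 at bit 0: 0xed
word = 0xed → big-endian bytes:
  [0]=0xed

ed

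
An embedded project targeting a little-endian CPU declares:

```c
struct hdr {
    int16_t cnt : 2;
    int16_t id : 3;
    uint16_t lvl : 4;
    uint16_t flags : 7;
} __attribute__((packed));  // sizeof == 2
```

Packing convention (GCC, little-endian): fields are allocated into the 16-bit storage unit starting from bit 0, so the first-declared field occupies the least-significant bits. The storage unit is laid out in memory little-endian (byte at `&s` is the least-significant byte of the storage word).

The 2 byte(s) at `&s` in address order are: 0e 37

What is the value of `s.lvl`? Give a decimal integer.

[0]=0x0e [1]=0x37 (little-endian) → word 0x370e
cnt [0+:2] = (word>>0) & 0x3 = 2
id [2+:3] = (word>>2) & 0x7 = 3
lvl [5+:4] = (word>>5) & 0xf = 8  ←
flags [9+:7] = (word>>9) & 0x7f = 27

8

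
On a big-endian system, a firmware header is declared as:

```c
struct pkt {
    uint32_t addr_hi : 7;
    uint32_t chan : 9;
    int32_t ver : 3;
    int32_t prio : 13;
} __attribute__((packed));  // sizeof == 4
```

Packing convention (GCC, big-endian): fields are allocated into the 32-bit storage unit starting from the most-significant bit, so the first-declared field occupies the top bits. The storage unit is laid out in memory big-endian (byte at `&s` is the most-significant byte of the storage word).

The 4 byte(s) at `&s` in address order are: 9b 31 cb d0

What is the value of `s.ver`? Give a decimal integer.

-2

[0]=0x9b [1]=0x31 [2]=0xcb [3]=0xd0 (big-endian) → word 0x9b31cbd0
addr_hi [25+:7] = (word>>25) & 0x7f = 77
chan [16+:9] = (word>>16) & 0x1ff = 305
ver [13+:3] = (word>>13) & 0x7 = 6  ←
prio [0+:13] = (word>>0) & 0x1fff = 3024
ver signed 3b, MSB=1: 6 - 8 = -2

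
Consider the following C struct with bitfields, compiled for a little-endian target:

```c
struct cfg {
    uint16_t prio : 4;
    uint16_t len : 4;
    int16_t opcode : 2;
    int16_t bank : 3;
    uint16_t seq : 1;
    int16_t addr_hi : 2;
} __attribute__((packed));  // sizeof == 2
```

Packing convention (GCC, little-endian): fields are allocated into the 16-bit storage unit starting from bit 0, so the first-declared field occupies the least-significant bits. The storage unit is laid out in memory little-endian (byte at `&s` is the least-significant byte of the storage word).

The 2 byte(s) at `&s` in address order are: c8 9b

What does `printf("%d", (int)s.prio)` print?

8

[0]=0xc8 [1]=0x9b (little-endian) → word 0x9bc8
prio [0+:4] = (word>>0) & 0xf = 8  ←
len [4+:4] = (word>>4) & 0xf = 12
opcode [8+:2] = (word>>8) & 0x3 = 3
bank [10+:3] = (word>>10) & 0x7 = 6
seq [13+:1] = (word>>13) & 0x1 = 0
addr_hi [14+:2] = (word>>14) & 0x3 = 2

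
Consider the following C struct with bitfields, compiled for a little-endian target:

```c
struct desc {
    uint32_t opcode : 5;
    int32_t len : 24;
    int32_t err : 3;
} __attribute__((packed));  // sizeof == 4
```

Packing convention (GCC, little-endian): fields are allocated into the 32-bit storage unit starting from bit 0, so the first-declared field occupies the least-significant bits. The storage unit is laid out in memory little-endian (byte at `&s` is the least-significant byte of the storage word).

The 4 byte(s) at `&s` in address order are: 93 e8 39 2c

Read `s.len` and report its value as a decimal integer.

[0]=0x93 [1]=0xe8 [2]=0x39 [3]=0x2c (little-endian) → word 0x2c39e893
opcode:5 @ bit 0 → (0x2c39e893>>0)&0x1f = 0x13
len:24 @ bit 5 → (0x2c39e893>>5)&0xffffff = 0x61cf44  ←
err:3 @ bit 29 → (0x2c39e893>>29)&0x7 = 0x1
len signed 24b, MSB=0: value = 6410052

6410052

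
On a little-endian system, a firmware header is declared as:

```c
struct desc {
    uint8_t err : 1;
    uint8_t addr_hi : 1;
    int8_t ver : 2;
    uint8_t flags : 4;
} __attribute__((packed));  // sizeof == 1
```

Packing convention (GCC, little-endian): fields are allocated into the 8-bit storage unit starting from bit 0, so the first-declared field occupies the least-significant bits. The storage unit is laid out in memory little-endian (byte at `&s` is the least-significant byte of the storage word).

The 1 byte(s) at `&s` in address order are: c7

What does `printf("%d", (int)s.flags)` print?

[0]=0xc7 (little-endian) → word 0xc7
err [0+:1] = (word>>0) & 0x1 = 1
addr_hi [1+:1] = (word>>1) & 0x1 = 1
ver [2+:2] = (word>>2) & 0x3 = 1
flags [4+:4] = (word>>4) & 0xf = 12  ←

12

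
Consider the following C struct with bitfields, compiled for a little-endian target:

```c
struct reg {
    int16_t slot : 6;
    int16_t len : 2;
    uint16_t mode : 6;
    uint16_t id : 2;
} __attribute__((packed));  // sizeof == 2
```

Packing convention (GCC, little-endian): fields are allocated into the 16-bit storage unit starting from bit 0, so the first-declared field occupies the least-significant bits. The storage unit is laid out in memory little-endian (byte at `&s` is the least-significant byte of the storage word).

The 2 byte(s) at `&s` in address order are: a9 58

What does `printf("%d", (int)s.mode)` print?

24

[0]=0xa9 [1]=0x58 (little-endian) → word 0x58a9
slot:6 @ bit 0 → (0x58a9>>0)&0x3f = 0x29
len:2 @ bit 6 → (0x58a9>>6)&0x3 = 0x2
mode:6 @ bit 8 → (0x58a9>>8)&0x3f = 0x18  ←
id:2 @ bit 14 → (0x58a9>>14)&0x3 = 0x1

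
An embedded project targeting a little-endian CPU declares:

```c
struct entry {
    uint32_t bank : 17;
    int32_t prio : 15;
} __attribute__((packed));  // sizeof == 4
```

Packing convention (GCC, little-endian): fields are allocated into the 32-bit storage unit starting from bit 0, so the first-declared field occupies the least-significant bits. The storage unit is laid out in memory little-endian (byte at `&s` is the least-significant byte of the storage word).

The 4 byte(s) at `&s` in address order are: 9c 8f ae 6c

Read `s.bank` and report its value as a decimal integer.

36764

[0]=0x9c [1]=0x8f [2]=0xae [3]=0x6c (little-endian) → word 0x6cae8f9c
bank:17 @ bit 0 → (0x6cae8f9c>>0)&0x1ffff = 0x8f9c  ←
prio:15 @ bit 17 → (0x6cae8f9c>>17)&0x7fff = 0x3657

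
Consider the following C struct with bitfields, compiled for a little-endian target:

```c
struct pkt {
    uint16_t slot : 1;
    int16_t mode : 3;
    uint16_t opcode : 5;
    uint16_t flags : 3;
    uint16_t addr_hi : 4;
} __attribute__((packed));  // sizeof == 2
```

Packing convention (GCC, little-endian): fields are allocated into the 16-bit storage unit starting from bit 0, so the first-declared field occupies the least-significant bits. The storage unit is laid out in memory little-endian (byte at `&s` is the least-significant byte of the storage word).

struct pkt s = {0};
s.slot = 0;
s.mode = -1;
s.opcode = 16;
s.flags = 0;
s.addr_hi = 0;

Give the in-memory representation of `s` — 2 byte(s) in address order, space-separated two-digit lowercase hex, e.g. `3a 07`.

0e 01

slot:1 = 0 → 0x0 << 0 → word 0x0000
mode:3 = -1 → 0x7 << 1 → word 0x000e
opcode:5 = 16 → 0x10 << 4 → word 0x010e
flags:3 = 0 → 0x0 << 9 → word 0x010e
addr_hi:4 = 0 → 0x0 << 12 → word 0x010e
word = 0x010e → little-endian bytes:
  [0]=0x0e  [1]=0x01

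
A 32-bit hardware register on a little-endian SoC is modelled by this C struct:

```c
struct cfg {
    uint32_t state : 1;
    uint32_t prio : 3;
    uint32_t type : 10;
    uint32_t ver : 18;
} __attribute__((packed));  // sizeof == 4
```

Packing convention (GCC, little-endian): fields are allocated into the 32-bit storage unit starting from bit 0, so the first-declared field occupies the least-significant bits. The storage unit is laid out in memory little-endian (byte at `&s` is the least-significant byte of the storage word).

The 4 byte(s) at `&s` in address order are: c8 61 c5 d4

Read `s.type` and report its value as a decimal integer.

540

[0]=0xc8 [1]=0x61 [2]=0xc5 [3]=0xd4 (little-endian) → word 0xd4c561c8
state:1 @ bit 0 → (0xd4c561c8>>0)&0x1 = 0x0
prio:3 @ bit 1 → (0xd4c561c8>>1)&0x7 = 0x4
type:10 @ bit 4 → (0xd4c561c8>>4)&0x3ff = 0x21c  ←
ver:18 @ bit 14 → (0xd4c561c8>>14)&0x3ffff = 0x35315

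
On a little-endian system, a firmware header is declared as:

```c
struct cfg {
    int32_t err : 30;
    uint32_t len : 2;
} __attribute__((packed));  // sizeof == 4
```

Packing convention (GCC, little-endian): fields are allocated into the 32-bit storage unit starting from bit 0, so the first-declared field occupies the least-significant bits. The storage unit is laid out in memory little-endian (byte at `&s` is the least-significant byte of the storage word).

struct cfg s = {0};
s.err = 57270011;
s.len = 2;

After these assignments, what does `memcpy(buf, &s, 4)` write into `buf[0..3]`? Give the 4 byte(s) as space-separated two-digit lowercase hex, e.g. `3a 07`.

err (30b) val=57270011 bits=0x369defb at bit 0: 0x0369defb
len (2b) val=2 bits=0x2 at bit 30: 0x8369defb
word = 0x8369defb → little-endian bytes:
  [0]=0xfb  [1]=0xde  [2]=0x69  [3]=0x83

fb de 69 83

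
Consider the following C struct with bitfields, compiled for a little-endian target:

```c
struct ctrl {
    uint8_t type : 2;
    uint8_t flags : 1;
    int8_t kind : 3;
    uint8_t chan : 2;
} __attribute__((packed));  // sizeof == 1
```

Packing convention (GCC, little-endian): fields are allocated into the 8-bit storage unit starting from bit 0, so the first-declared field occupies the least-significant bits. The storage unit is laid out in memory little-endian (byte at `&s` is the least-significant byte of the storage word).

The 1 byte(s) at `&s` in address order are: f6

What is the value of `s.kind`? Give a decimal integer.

-2

[0]=0xf6 (little-endian) → word 0xf6
type [0+:2] = (word>>0) & 0x3 = 2
flags [2+:1] = (word>>2) & 0x1 = 1
kind [3+:3] = (word>>3) & 0x7 = 6  ←
chan [6+:2] = (word>>6) & 0x3 = 3
kind signed 3b, MSB=1: 6 - 8 = -2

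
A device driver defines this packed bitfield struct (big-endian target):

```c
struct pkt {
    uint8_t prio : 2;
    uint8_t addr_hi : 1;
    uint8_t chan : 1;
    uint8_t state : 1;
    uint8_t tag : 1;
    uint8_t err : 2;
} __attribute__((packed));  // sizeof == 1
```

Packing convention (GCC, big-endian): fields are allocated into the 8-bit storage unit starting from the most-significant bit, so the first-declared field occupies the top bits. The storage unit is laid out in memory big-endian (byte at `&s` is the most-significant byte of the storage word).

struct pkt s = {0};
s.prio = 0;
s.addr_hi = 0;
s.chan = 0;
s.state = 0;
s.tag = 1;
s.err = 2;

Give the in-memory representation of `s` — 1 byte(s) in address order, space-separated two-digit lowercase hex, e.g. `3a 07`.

06

[6+:2] prio=0 & 0x3 = 0x0; word=0x00
[5+:1] addr_hi=0 & 0x1 = 0x0; word=0x00
[4+:1] chan=0 & 0x1 = 0x0; word=0x00
[3+:1] state=0 & 0x1 = 0x0; word=0x00
[2+:1] tag=1 & 0x1 = 0x1; word=0x04
[0+:2] err=2 & 0x3 = 0x2; word=0x06
word = 0x06 → big-endian bytes:
  [0]=0x06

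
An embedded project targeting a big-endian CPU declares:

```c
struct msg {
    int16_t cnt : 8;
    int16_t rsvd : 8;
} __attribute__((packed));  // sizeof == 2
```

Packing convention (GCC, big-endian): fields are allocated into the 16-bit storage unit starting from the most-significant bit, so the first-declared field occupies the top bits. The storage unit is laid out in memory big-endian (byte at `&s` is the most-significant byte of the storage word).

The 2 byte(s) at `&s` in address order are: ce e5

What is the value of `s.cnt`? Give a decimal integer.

-50

[0]=0xce [1]=0xe5 (big-endian) → word 0xcee5
cnt [8+:8] = (word>>8) & 0xff = 206  ←
rsvd [0+:8] = (word>>0) & 0xff = 229
cnt signed 8b, MSB=1: 206 - 256 = -50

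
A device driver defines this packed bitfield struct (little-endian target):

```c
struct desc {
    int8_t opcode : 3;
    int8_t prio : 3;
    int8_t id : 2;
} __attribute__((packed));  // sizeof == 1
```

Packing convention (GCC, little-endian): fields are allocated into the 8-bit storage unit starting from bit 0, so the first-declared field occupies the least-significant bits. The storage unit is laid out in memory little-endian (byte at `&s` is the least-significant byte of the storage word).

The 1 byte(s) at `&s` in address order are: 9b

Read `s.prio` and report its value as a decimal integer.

3

[0]=0x9b (little-endian) → word 0x9b
opcode [0+:3] = (word>>0) & 0x7 = 3
prio [3+:3] = (word>>3) & 0x7 = 3  ←
id [6+:2] = (word>>6) & 0x3 = 2
prio signed 3b, MSB=0: value = 3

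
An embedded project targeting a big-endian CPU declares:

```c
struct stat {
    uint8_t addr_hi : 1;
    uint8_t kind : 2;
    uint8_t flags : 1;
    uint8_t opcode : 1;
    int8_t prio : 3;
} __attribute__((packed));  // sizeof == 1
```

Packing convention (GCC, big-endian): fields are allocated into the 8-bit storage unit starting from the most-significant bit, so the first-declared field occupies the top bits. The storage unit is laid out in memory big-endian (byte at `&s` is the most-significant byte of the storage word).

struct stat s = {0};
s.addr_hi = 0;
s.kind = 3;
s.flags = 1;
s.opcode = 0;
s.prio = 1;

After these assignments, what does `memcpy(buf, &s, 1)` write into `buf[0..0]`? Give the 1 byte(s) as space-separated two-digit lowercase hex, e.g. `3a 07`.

addr_hi:1 = 0 → 0x0 << 7 → word 0x00
kind:2 = 3 → 0x3 << 5 → word 0x60
flags:1 = 1 → 0x1 << 4 → word 0x70
opcode:1 = 0 → 0x0 << 3 → word 0x70
prio:3 = 1 → 0x1 << 0 → word 0x71
word = 0x71 → big-endian bytes:
  [0]=0x71

71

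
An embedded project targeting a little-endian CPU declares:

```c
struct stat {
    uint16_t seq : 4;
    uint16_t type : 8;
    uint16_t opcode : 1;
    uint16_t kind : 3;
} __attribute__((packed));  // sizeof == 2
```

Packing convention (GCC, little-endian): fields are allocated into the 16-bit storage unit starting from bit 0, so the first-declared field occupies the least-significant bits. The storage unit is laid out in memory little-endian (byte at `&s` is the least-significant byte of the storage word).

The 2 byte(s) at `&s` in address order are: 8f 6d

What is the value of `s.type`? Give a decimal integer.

[0]=0x8f [1]=0x6d (little-endian) → word 0x6d8f
seq [0+:4] = (word>>0) & 0xf = 15
type [4+:8] = (word>>4) & 0xff = 216  ←
opcode [12+:1] = (word>>12) & 0x1 = 0
kind [13+:3] = (word>>13) & 0x7 = 3

216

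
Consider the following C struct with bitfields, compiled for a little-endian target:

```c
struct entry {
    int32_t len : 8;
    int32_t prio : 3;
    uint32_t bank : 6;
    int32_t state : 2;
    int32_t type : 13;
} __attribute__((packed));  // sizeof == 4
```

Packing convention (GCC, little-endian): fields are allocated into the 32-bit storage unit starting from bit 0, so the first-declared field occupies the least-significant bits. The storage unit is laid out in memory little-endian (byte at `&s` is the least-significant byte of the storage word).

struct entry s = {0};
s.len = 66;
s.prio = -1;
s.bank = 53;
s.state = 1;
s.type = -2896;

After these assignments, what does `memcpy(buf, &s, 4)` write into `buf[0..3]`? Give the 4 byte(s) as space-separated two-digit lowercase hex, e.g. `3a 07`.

[0+:8] len=66 & 0xff = 0x42; word=0x00000042
[8+:3] prio=-1 & 0x7 = 0x7; word=0x00000742
[11+:6] bank=53 & 0x3f = 0x35; word=0x0001af42
[17+:2] state=1 & 0x3 = 0x1; word=0x0003af42
[19+:13] type=-2896 & 0x1fff = 0x14b0; word=0xa583af42
word = 0xa583af42 → little-endian bytes:
  [0]=0x42  [1]=0xaf  [2]=0x83  [3]=0xa5

42 af 83 a5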